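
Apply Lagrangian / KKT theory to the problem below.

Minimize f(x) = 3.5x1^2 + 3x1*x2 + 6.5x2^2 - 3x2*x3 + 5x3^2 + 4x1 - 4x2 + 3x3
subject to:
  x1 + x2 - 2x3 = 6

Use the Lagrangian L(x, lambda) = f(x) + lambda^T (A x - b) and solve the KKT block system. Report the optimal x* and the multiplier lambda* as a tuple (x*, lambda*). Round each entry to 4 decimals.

Form the Lagrangian:
  L(x, lambda) = (1/2) x^T Q x + c^T x + lambda^T (A x - b)
Stationarity (grad_x L = 0): Q x + c + A^T lambda = 0.
Primal feasibility: A x = b.

This gives the KKT block system:
  [ Q   A^T ] [ x     ]   [-c ]
  [ A    0  ] [ lambda ] = [ b ]

Solving the linear system:
  x*      = (0.8248, 0.4161, -2.3796)
  lambda* = (-11.0219)
  f(x*)   = 30.3139

x* = (0.8248, 0.4161, -2.3796), lambda* = (-11.0219)


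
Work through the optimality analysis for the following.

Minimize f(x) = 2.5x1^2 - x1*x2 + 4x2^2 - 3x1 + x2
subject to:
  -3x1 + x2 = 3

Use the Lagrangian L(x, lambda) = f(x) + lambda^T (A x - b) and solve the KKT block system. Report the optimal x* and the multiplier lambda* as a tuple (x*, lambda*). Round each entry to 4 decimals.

Form the Lagrangian:
  L(x, lambda) = (1/2) x^T Q x + c^T x + lambda^T (A x - b)
Stationarity (grad_x L = 0): Q x + c + A^T lambda = 0.
Primal feasibility: A x = b.

This gives the KKT block system:
  [ Q   A^T ] [ x     ]   [-c ]
  [ A    0  ] [ lambda ] = [ b ]

Solving the linear system:
  x*      = (-0.9718, 0.0845)
  lambda* = (-2.6479)
  f(x*)   = 5.4718

x* = (-0.9718, 0.0845), lambda* = (-2.6479)


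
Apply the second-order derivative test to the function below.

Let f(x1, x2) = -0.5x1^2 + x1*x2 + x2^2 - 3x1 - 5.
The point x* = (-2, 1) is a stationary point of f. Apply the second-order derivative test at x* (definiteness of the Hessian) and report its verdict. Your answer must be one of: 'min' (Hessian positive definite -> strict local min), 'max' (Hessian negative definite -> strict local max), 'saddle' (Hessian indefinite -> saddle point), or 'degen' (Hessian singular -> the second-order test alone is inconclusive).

Compute the Hessian H = grad^2 f:
  H = [[-1, 1], [1, 2]]
Verify stationarity: grad f(x*) = H x* + g = (0, 0).
Eigenvalues of H: -1.3028, 2.3028.
Eigenvalues have mixed signs, so H is indefinite -> x* is a saddle point.

saddle


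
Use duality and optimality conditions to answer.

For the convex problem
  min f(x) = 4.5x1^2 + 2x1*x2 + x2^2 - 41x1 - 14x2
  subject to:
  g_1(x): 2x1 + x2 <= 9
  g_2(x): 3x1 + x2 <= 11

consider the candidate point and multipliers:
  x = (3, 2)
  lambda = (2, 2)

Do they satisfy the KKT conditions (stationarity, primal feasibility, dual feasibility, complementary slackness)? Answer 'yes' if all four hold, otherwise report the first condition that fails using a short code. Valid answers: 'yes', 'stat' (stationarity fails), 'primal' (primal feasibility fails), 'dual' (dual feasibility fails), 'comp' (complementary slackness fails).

Gradient of f: grad f(x) = Q x + c = (-10, -4)
Constraint values g_i(x) = a_i^T x - b_i:
  g_1((3, 2)) = -1
  g_2((3, 2)) = 0
Stationarity residual: grad f(x) + sum_i lambda_i a_i = (0, 0)
  -> stationarity OK
Primal feasibility (all g_i <= 0): OK
Dual feasibility (all lambda_i >= 0): OK
Complementary slackness (lambda_i * g_i(x) = 0 for all i): FAILS

Verdict: the first failing condition is complementary_slackness -> comp.

comp


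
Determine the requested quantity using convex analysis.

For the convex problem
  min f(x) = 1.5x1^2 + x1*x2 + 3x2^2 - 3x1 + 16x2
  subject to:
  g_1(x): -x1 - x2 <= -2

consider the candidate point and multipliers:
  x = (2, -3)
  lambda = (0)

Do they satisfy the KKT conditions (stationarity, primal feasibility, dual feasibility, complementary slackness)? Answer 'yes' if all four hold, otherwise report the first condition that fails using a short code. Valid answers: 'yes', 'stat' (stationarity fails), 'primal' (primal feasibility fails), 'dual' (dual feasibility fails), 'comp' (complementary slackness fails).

Gradient of f: grad f(x) = Q x + c = (0, 0)
Constraint values g_i(x) = a_i^T x - b_i:
  g_1((2, -3)) = 3
Stationarity residual: grad f(x) + sum_i lambda_i a_i = (0, 0)
  -> stationarity OK
Primal feasibility (all g_i <= 0): FAILS
Dual feasibility (all lambda_i >= 0): OK
Complementary slackness (lambda_i * g_i(x) = 0 for all i): OK

Verdict: the first failing condition is primal_feasibility -> primal.

primal


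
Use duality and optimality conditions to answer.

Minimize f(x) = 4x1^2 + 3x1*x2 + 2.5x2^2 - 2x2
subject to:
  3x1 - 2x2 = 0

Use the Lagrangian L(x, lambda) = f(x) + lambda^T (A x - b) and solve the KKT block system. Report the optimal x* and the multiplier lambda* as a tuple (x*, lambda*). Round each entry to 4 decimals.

Form the Lagrangian:
  L(x, lambda) = (1/2) x^T Q x + c^T x + lambda^T (A x - b)
Stationarity (grad_x L = 0): Q x + c + A^T lambda = 0.
Primal feasibility: A x = b.

This gives the KKT block system:
  [ Q   A^T ] [ x     ]   [-c ]
  [ A    0  ] [ lambda ] = [ b ]

Solving the linear system:
  x*      = (0.1062, 0.1593)
  lambda* = (-0.4425)
  f(x*)   = -0.1593

x* = (0.1062, 0.1593), lambda* = (-0.4425)


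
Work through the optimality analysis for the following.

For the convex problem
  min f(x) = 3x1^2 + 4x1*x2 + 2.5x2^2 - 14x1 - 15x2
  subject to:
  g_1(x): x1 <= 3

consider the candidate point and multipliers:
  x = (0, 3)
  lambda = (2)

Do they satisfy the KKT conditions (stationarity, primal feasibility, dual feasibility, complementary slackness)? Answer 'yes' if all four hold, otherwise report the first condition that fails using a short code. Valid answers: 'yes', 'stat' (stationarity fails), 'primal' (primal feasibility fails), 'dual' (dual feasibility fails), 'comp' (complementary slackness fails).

Gradient of f: grad f(x) = Q x + c = (-2, 0)
Constraint values g_i(x) = a_i^T x - b_i:
  g_1((0, 3)) = -3
Stationarity residual: grad f(x) + sum_i lambda_i a_i = (0, 0)
  -> stationarity OK
Primal feasibility (all g_i <= 0): OK
Dual feasibility (all lambda_i >= 0): OK
Complementary slackness (lambda_i * g_i(x) = 0 for all i): FAILS

Verdict: the first failing condition is complementary_slackness -> comp.

comp


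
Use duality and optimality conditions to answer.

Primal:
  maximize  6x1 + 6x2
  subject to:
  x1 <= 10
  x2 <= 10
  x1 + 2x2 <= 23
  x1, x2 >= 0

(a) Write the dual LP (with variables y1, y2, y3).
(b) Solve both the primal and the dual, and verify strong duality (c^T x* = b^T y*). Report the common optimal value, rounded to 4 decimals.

The standard primal-dual pair for 'max c^T x s.t. A x <= b, x >= 0' is:
  Dual:  min b^T y  s.t.  A^T y >= c,  y >= 0.

So the dual LP is:
  minimize  10y1 + 10y2 + 23y3
  subject to:
    y1 + y3 >= 6
    y2 + 2y3 >= 6
    y1, y2, y3 >= 0

Solving the primal: x* = (10, 6.5).
  primal value c^T x* = 99.
Solving the dual: y* = (3, 0, 3).
  dual value b^T y* = 99.
Strong duality: c^T x* = b^T y*. Confirmed.

99


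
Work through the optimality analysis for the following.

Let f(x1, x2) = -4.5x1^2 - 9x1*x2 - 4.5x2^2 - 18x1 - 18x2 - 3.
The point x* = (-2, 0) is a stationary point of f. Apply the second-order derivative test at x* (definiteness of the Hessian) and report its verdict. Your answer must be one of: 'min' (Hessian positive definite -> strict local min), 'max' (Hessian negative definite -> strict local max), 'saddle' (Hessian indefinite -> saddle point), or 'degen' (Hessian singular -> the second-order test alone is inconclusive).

Compute the Hessian H = grad^2 f:
  H = [[-9, -9], [-9, -9]]
Verify stationarity: grad f(x*) = H x* + g = (0, 0).
Eigenvalues of H: -18, 0.
H has a zero eigenvalue (singular; negative semidefinite but not definite), so H is neither positive definite, negative definite, nor indefinite. The second-order test alone is inconclusive -> degen.
(Indeed, f is constant along the null direction of H through x*, so x* is not a strict local extremum.)

degen


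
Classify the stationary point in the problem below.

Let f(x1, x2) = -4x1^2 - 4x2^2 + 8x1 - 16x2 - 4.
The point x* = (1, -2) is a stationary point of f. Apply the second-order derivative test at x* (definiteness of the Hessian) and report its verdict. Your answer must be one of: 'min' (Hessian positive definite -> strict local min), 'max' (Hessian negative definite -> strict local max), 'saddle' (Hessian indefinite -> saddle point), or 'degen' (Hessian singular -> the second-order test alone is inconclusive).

Compute the Hessian H = grad^2 f:
  H = [[-8, 0], [0, -8]]
Verify stationarity: grad f(x*) = H x* + g = (0, 0).
Eigenvalues of H: -8, -8.
Both eigenvalues < 0, so H is negative definite -> x* is a strict local max.

max


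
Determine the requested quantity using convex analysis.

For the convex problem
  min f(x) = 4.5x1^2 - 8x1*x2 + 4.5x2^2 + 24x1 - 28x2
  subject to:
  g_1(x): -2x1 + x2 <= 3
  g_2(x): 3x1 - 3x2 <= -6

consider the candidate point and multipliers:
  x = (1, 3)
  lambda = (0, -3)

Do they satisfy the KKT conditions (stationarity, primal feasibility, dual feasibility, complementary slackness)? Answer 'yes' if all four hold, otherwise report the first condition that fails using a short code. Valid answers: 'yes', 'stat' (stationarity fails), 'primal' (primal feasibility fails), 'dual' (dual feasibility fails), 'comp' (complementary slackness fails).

Gradient of f: grad f(x) = Q x + c = (9, -9)
Constraint values g_i(x) = a_i^T x - b_i:
  g_1((1, 3)) = -2
  g_2((1, 3)) = 0
Stationarity residual: grad f(x) + sum_i lambda_i a_i = (0, 0)
  -> stationarity OK
Primal feasibility (all g_i <= 0): OK
Dual feasibility (all lambda_i >= 0): FAILS
Complementary slackness (lambda_i * g_i(x) = 0 for all i): OK

Verdict: the first failing condition is dual_feasibility -> dual.

dual


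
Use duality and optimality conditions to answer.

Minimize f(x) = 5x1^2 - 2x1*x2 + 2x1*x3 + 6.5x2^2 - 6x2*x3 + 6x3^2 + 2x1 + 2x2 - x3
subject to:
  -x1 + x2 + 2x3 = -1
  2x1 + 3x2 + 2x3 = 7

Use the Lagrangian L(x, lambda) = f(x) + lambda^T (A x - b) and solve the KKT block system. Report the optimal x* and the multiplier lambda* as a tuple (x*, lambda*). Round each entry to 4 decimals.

Form the Lagrangian:
  L(x, lambda) = (1/2) x^T Q x + c^T x + lambda^T (A x - b)
Stationarity (grad_x L = 0): Q x + c + A^T lambda = 0.
Primal feasibility: A x = b.

This gives the KKT block system:
  [ Q   A^T ] [ x     ]   [-c ]
  [ A    0  ] [ lambda ] = [ b ]

Solving the linear system:
  x*      = (2.0027, 0.9959, 0.0034)
  lambda* = (7.6571, -6.1926)
  f(x*)   = 28.4997

x* = (2.0027, 0.9959, 0.0034), lambda* = (7.6571, -6.1926)


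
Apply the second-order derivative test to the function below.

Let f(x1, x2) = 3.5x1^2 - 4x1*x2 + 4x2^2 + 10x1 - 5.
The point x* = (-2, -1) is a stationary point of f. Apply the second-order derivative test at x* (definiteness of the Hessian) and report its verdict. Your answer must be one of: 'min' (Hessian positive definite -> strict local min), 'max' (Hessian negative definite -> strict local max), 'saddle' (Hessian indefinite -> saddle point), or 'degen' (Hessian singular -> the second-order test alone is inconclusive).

Compute the Hessian H = grad^2 f:
  H = [[7, -4], [-4, 8]]
Verify stationarity: grad f(x*) = H x* + g = (0, 0).
Eigenvalues of H: 3.4689, 11.5311.
Both eigenvalues > 0, so H is positive definite -> x* is a strict local min.

min


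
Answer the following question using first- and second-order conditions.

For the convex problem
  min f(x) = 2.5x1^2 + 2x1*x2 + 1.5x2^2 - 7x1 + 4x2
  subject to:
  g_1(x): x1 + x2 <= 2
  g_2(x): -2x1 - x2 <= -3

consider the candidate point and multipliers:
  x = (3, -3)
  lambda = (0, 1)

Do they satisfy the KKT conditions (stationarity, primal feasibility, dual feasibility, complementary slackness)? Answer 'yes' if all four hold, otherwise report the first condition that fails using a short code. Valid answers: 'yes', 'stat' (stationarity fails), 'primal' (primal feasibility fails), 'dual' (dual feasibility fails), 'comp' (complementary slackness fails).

Gradient of f: grad f(x) = Q x + c = (2, 1)
Constraint values g_i(x) = a_i^T x - b_i:
  g_1((3, -3)) = -2
  g_2((3, -3)) = 0
Stationarity residual: grad f(x) + sum_i lambda_i a_i = (0, 0)
  -> stationarity OK
Primal feasibility (all g_i <= 0): OK
Dual feasibility (all lambda_i >= 0): OK
Complementary slackness (lambda_i * g_i(x) = 0 for all i): OK

Verdict: yes, KKT holds.

yes


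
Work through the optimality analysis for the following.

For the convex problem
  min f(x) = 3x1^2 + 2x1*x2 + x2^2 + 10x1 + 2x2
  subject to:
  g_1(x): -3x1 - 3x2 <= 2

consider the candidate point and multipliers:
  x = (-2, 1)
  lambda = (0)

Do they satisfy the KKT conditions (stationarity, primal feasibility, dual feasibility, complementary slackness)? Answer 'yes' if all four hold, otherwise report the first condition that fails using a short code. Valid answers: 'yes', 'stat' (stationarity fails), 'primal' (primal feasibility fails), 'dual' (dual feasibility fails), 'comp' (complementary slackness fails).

Gradient of f: grad f(x) = Q x + c = (0, 0)
Constraint values g_i(x) = a_i^T x - b_i:
  g_1((-2, 1)) = 1
Stationarity residual: grad f(x) + sum_i lambda_i a_i = (0, 0)
  -> stationarity OK
Primal feasibility (all g_i <= 0): FAILS
Dual feasibility (all lambda_i >= 0): OK
Complementary slackness (lambda_i * g_i(x) = 0 for all i): OK

Verdict: the first failing condition is primal_feasibility -> primal.

primal


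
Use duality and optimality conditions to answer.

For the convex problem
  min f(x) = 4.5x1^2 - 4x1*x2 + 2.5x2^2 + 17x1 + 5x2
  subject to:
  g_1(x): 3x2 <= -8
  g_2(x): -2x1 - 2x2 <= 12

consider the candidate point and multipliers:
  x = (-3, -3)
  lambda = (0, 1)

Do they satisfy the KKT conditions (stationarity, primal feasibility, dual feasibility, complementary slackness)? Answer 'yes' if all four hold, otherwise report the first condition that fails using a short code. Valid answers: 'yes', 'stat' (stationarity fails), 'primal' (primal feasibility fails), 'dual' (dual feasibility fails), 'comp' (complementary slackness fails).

Gradient of f: grad f(x) = Q x + c = (2, 2)
Constraint values g_i(x) = a_i^T x - b_i:
  g_1((-3, -3)) = -1
  g_2((-3, -3)) = 0
Stationarity residual: grad f(x) + sum_i lambda_i a_i = (0, 0)
  -> stationarity OK
Primal feasibility (all g_i <= 0): OK
Dual feasibility (all lambda_i >= 0): OK
Complementary slackness (lambda_i * g_i(x) = 0 for all i): OK

Verdict: yes, KKT holds.

yes


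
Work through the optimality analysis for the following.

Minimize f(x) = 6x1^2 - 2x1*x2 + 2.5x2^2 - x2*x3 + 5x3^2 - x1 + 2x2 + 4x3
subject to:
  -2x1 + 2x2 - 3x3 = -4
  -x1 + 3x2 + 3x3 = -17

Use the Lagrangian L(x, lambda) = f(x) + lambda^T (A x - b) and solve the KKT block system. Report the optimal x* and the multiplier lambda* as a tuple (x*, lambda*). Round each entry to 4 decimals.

Form the Lagrangian:
  L(x, lambda) = (1/2) x^T Q x + c^T x + lambda^T (A x - b)
Stationarity (grad_x L = 0): Q x + c + A^T lambda = 0.
Primal feasibility: A x = b.

This gives the KKT block system:
  [ Q   A^T ] [ x     ]   [-c ]
  [ A    0  ] [ lambda ] = [ b ]

Solving the linear system:
  x*      = (0.1123, -4.1326, -1.4966)
  lambda* = (2.1115, 4.3893)
  f(x*)   = 34.3506

x* = (0.1123, -4.1326, -1.4966), lambda* = (2.1115, 4.3893)


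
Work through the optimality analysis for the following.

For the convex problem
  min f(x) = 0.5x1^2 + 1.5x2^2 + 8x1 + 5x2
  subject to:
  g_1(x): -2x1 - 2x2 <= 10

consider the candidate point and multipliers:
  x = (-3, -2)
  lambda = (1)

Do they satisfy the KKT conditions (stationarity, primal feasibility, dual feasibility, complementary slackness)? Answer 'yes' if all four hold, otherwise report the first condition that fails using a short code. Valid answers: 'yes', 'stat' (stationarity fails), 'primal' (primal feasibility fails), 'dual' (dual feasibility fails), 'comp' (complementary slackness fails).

Gradient of f: grad f(x) = Q x + c = (5, -1)
Constraint values g_i(x) = a_i^T x - b_i:
  g_1((-3, -2)) = 0
Stationarity residual: grad f(x) + sum_i lambda_i a_i = (3, -3)
  -> stationarity FAILS
Primal feasibility (all g_i <= 0): OK
Dual feasibility (all lambda_i >= 0): OK
Complementary slackness (lambda_i * g_i(x) = 0 for all i): OK

Verdict: the first failing condition is stationarity -> stat.

stat


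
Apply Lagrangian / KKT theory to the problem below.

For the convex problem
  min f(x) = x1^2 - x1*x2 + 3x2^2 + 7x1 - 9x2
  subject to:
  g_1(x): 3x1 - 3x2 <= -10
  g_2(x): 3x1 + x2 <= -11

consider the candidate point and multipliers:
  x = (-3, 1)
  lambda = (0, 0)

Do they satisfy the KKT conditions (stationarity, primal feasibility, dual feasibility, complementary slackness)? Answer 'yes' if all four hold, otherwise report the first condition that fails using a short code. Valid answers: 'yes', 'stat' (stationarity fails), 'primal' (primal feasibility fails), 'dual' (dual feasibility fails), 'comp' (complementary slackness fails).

Gradient of f: grad f(x) = Q x + c = (0, 0)
Constraint values g_i(x) = a_i^T x - b_i:
  g_1((-3, 1)) = -2
  g_2((-3, 1)) = 3
Stationarity residual: grad f(x) + sum_i lambda_i a_i = (0, 0)
  -> stationarity OK
Primal feasibility (all g_i <= 0): FAILS
Dual feasibility (all lambda_i >= 0): OK
Complementary slackness (lambda_i * g_i(x) = 0 for all i): OK

Verdict: the first failing condition is primal_feasibility -> primal.

primal


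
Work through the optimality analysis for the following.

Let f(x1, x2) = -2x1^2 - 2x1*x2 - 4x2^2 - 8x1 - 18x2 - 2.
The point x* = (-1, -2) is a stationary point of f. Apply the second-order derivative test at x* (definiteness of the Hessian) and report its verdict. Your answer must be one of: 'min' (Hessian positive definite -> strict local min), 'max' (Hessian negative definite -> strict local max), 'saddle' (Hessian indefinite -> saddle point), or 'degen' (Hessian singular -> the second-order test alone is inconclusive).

Compute the Hessian H = grad^2 f:
  H = [[-4, -2], [-2, -8]]
Verify stationarity: grad f(x*) = H x* + g = (0, 0).
Eigenvalues of H: -8.8284, -3.1716.
Both eigenvalues < 0, so H is negative definite -> x* is a strict local max.

max


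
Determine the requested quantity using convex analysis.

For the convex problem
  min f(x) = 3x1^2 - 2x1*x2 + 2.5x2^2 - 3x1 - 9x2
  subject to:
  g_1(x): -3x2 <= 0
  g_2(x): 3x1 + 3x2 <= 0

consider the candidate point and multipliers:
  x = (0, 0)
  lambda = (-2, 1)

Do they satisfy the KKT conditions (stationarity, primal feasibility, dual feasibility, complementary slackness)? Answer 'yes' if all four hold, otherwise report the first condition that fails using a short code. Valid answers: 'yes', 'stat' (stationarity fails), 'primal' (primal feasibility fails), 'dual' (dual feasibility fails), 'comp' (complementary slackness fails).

Gradient of f: grad f(x) = Q x + c = (-3, -9)
Constraint values g_i(x) = a_i^T x - b_i:
  g_1((0, 0)) = 0
  g_2((0, 0)) = 0
Stationarity residual: grad f(x) + sum_i lambda_i a_i = (0, 0)
  -> stationarity OK
Primal feasibility (all g_i <= 0): OK
Dual feasibility (all lambda_i >= 0): FAILS
Complementary slackness (lambda_i * g_i(x) = 0 for all i): OK

Verdict: the first failing condition is dual_feasibility -> dual.

dual


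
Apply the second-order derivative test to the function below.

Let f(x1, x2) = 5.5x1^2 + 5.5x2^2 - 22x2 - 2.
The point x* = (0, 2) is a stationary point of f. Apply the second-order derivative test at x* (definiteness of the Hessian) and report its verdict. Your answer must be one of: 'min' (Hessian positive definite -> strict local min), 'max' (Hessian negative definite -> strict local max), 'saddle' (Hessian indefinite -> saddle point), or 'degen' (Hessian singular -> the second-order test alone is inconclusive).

Compute the Hessian H = grad^2 f:
  H = [[11, 0], [0, 11]]
Verify stationarity: grad f(x*) = H x* + g = (0, 0).
Eigenvalues of H: 11, 11.
Both eigenvalues > 0, so H is positive definite -> x* is a strict local min.

min


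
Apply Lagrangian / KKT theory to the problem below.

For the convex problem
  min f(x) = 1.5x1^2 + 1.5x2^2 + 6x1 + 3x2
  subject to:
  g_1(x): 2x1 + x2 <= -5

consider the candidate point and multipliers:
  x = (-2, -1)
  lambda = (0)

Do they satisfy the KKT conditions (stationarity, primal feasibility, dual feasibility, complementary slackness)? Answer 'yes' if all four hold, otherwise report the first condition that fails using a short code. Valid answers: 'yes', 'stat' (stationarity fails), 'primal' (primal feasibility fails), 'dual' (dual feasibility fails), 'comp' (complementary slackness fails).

Gradient of f: grad f(x) = Q x + c = (0, 0)
Constraint values g_i(x) = a_i^T x - b_i:
  g_1((-2, -1)) = 0
Stationarity residual: grad f(x) + sum_i lambda_i a_i = (0, 0)
  -> stationarity OK
Primal feasibility (all g_i <= 0): OK
Dual feasibility (all lambda_i >= 0): OK
Complementary slackness (lambda_i * g_i(x) = 0 for all i): OK

Verdict: yes, KKT holds.

yes


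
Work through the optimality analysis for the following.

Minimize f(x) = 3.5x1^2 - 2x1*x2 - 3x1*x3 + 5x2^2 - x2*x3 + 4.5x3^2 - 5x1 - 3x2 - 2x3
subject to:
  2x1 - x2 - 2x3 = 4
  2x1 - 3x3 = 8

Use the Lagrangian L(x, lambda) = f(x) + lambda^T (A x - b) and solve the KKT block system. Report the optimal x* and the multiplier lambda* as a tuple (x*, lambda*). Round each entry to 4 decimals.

Form the Lagrangian:
  L(x, lambda) = (1/2) x^T Q x + c^T x + lambda^T (A x - b)
Stationarity (grad_x L = 0): Q x + c + A^T lambda = 0.
Primal feasibility: A x = b.

This gives the KKT block system:
  [ Q   A^T ] [ x     ]   [-c ]
  [ A    0  ] [ lambda ] = [ b ]

Solving the linear system:
  x*      = (1.169, 2.1127, -1.8873)
  lambda* = (17.6761, -19.9859)
  f(x*)   = 40.3873

x* = (1.169, 2.1127, -1.8873), lambda* = (17.6761, -19.9859)


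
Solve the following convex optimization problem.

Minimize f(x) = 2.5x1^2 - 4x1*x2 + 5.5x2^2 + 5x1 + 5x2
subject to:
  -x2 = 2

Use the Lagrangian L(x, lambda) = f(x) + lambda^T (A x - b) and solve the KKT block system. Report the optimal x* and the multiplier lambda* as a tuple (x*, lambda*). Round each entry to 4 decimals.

Form the Lagrangian:
  L(x, lambda) = (1/2) x^T Q x + c^T x + lambda^T (A x - b)
Stationarity (grad_x L = 0): Q x + c + A^T lambda = 0.
Primal feasibility: A x = b.

This gives the KKT block system:
  [ Q   A^T ] [ x     ]   [-c ]
  [ A    0  ] [ lambda ] = [ b ]

Solving the linear system:
  x*      = (-2.6, -2)
  lambda* = (-6.6)
  f(x*)   = -4.9

x* = (-2.6, -2), lambda* = (-6.6)


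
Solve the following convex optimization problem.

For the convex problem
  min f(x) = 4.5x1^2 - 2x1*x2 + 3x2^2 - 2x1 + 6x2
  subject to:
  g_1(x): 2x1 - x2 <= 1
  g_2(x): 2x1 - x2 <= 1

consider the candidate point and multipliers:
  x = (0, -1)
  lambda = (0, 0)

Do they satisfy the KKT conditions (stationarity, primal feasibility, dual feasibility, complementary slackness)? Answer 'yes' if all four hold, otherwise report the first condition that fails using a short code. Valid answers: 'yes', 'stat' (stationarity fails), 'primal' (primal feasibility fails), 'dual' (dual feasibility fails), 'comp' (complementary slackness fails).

Gradient of f: grad f(x) = Q x + c = (0, 0)
Constraint values g_i(x) = a_i^T x - b_i:
  g_1((0, -1)) = 0
  g_2((0, -1)) = 0
Stationarity residual: grad f(x) + sum_i lambda_i a_i = (0, 0)
  -> stationarity OK
Primal feasibility (all g_i <= 0): OK
Dual feasibility (all lambda_i >= 0): OK
Complementary slackness (lambda_i * g_i(x) = 0 for all i): OK

Verdict: yes, KKT holds.

yes


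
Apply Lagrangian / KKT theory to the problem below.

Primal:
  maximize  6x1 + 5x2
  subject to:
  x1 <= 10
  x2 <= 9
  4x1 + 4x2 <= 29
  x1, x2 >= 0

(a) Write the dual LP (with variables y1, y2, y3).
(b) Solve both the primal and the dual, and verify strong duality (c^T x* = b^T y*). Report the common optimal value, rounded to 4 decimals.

The standard primal-dual pair for 'max c^T x s.t. A x <= b, x >= 0' is:
  Dual:  min b^T y  s.t.  A^T y >= c,  y >= 0.

So the dual LP is:
  minimize  10y1 + 9y2 + 29y3
  subject to:
    y1 + 4y3 >= 6
    y2 + 4y3 >= 5
    y1, y2, y3 >= 0

Solving the primal: x* = (7.25, 0).
  primal value c^T x* = 43.5.
Solving the dual: y* = (0, 0, 1.5).
  dual value b^T y* = 43.5.
Strong duality: c^T x* = b^T y*. Confirmed.

43.5


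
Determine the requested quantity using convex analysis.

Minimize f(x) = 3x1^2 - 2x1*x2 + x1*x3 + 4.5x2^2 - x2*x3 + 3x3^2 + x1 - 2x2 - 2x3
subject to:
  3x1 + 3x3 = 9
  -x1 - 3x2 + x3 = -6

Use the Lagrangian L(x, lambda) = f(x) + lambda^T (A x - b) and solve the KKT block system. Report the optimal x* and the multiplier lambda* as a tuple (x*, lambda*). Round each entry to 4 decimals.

Form the Lagrangian:
  L(x, lambda) = (1/2) x^T Q x + c^T x + lambda^T (A x - b)
Stationarity (grad_x L = 0): Q x + c + A^T lambda = 0.
Primal feasibility: A x = b.

This gives the KKT block system:
  [ Q   A^T ] [ x     ]   [-c ]
  [ A    0  ] [ lambda ] = [ b ]

Solving the linear system:
  x*      = (1.9348, 1.7101, 1.0652)
  lambda* = (-2.4783, 2.8188)
  f(x*)   = 17.8007

x* = (1.9348, 1.7101, 1.0652), lambda* = (-2.4783, 2.8188)


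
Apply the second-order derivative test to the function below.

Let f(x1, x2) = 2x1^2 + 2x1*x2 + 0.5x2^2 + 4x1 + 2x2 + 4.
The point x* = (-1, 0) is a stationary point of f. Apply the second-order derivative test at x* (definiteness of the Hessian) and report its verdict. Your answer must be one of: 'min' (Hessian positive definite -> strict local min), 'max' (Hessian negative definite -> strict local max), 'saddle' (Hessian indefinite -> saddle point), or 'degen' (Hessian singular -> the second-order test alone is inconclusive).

Compute the Hessian H = grad^2 f:
  H = [[4, 2], [2, 1]]
Verify stationarity: grad f(x*) = H x* + g = (0, 0).
Eigenvalues of H: 0, 5.
H has a zero eigenvalue (singular; positive semidefinite but not definite), so H is neither positive definite, negative definite, nor indefinite. The second-order test alone is inconclusive -> degen.
(Indeed, f is constant along the null direction of H through x*, so x* is not a strict local extremum.)

degen


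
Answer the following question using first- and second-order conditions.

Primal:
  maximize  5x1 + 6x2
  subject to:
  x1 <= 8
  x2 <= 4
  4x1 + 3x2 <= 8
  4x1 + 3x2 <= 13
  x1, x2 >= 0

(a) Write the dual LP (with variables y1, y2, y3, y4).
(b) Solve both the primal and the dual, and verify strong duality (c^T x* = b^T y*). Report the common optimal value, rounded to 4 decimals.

The standard primal-dual pair for 'max c^T x s.t. A x <= b, x >= 0' is:
  Dual:  min b^T y  s.t.  A^T y >= c,  y >= 0.

So the dual LP is:
  minimize  8y1 + 4y2 + 8y3 + 13y4
  subject to:
    y1 + 4y3 + 4y4 >= 5
    y2 + 3y3 + 3y4 >= 6
    y1, y2, y3, y4 >= 0

Solving the primal: x* = (0, 2.6667).
  primal value c^T x* = 16.
Solving the dual: y* = (0, 0, 2, 0).
  dual value b^T y* = 16.
Strong duality: c^T x* = b^T y*. Confirmed.

16


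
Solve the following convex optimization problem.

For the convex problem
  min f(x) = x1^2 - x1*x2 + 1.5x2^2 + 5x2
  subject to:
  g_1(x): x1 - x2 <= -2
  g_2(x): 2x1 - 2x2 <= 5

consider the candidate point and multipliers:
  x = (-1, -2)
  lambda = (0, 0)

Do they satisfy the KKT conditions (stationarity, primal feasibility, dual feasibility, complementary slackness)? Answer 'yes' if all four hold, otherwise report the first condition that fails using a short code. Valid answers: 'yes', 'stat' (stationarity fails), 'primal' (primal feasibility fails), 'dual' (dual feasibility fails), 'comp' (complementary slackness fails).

Gradient of f: grad f(x) = Q x + c = (0, 0)
Constraint values g_i(x) = a_i^T x - b_i:
  g_1((-1, -2)) = 3
  g_2((-1, -2)) = -3
Stationarity residual: grad f(x) + sum_i lambda_i a_i = (0, 0)
  -> stationarity OK
Primal feasibility (all g_i <= 0): FAILS
Dual feasibility (all lambda_i >= 0): OK
Complementary slackness (lambda_i * g_i(x) = 0 for all i): OK

Verdict: the first failing condition is primal_feasibility -> primal.

primal


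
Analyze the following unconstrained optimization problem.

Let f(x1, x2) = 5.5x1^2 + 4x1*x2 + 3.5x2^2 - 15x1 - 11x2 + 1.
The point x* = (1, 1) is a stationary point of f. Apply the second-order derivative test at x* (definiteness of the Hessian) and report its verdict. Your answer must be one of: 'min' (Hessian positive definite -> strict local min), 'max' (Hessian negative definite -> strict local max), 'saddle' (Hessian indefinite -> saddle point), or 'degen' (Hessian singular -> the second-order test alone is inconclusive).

Compute the Hessian H = grad^2 f:
  H = [[11, 4], [4, 7]]
Verify stationarity: grad f(x*) = H x* + g = (0, 0).
Eigenvalues of H: 4.5279, 13.4721.
Both eigenvalues > 0, so H is positive definite -> x* is a strict local min.

min


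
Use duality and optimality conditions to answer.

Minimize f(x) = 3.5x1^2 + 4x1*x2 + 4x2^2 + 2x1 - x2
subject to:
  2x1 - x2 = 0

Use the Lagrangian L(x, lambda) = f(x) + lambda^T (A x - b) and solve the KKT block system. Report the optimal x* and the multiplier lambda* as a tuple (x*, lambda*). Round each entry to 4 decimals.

Form the Lagrangian:
  L(x, lambda) = (1/2) x^T Q x + c^T x + lambda^T (A x - b)
Stationarity (grad_x L = 0): Q x + c + A^T lambda = 0.
Primal feasibility: A x = b.

This gives the KKT block system:
  [ Q   A^T ] [ x     ]   [-c ]
  [ A    0  ] [ lambda ] = [ b ]

Solving the linear system:
  x*      = (0, 0)
  lambda* = (-1)
  f(x*)   = 0

x* = (0, 0), lambda* = (-1)


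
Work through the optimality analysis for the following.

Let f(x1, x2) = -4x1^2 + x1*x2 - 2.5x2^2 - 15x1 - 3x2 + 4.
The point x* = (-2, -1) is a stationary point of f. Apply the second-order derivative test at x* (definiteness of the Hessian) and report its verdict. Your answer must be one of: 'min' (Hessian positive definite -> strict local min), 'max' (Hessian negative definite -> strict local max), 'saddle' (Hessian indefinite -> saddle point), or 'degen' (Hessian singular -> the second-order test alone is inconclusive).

Compute the Hessian H = grad^2 f:
  H = [[-8, 1], [1, -5]]
Verify stationarity: grad f(x*) = H x* + g = (0, 0).
Eigenvalues of H: -8.3028, -4.6972.
Both eigenvalues < 0, so H is negative definite -> x* is a strict local max.

max


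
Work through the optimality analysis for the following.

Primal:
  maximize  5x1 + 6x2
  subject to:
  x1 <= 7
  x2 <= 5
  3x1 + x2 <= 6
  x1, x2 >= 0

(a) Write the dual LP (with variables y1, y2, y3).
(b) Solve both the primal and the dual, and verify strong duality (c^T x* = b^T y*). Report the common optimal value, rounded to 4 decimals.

The standard primal-dual pair for 'max c^T x s.t. A x <= b, x >= 0' is:
  Dual:  min b^T y  s.t.  A^T y >= c,  y >= 0.

So the dual LP is:
  minimize  7y1 + 5y2 + 6y3
  subject to:
    y1 + 3y3 >= 5
    y2 + y3 >= 6
    y1, y2, y3 >= 0

Solving the primal: x* = (0.3333, 5).
  primal value c^T x* = 31.6667.
Solving the dual: y* = (0, 4.3333, 1.6667).
  dual value b^T y* = 31.6667.
Strong duality: c^T x* = b^T y*. Confirmed.

31.6667


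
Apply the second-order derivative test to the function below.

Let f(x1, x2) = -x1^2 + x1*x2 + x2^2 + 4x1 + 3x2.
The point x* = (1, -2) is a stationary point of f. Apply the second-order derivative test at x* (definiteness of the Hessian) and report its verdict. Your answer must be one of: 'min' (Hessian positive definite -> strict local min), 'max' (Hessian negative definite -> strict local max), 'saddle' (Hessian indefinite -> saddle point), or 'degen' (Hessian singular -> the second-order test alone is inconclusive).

Compute the Hessian H = grad^2 f:
  H = [[-2, 1], [1, 2]]
Verify stationarity: grad f(x*) = H x* + g = (0, 0).
Eigenvalues of H: -2.2361, 2.2361.
Eigenvalues have mixed signs, so H is indefinite -> x* is a saddle point.

saddle


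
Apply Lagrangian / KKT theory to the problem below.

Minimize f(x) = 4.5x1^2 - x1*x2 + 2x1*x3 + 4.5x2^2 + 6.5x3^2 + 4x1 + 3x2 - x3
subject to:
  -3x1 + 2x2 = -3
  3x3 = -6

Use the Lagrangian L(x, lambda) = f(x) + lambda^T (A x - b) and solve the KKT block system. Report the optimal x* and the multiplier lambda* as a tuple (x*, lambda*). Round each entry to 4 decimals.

Form the Lagrangian:
  L(x, lambda) = (1/2) x^T Q x + c^T x + lambda^T (A x - b)
Stationarity (grad_x L = 0): Q x + c + A^T lambda = 0.
Primal feasibility: A x = b.

This gives the KKT block system:
  [ Q   A^T ] [ x     ]   [-c ]
  [ A    0  ] [ lambda ] = [ b ]

Solving the linear system:
  x*      = (0.5429, -0.6857, -2)
  lambda* = (1.8571, 8.6381)
  f(x*)   = 29.7571

x* = (0.5429, -0.6857, -2), lambda* = (1.8571, 8.6381)


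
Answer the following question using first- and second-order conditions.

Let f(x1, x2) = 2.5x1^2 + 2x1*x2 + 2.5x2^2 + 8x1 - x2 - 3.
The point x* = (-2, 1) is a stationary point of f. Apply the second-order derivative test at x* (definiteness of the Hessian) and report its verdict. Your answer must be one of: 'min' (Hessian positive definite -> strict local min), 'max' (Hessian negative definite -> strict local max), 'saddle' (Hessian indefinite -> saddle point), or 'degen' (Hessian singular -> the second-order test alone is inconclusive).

Compute the Hessian H = grad^2 f:
  H = [[5, 2], [2, 5]]
Verify stationarity: grad f(x*) = H x* + g = (0, 0).
Eigenvalues of H: 3, 7.
Both eigenvalues > 0, so H is positive definite -> x* is a strict local min.

min


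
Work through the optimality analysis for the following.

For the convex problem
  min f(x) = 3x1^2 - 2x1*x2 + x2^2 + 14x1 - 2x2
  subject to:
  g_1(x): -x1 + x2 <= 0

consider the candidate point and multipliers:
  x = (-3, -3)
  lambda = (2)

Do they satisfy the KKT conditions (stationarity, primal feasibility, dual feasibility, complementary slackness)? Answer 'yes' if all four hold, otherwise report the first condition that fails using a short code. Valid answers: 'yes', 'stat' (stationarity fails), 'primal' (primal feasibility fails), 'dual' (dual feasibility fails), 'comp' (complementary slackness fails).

Gradient of f: grad f(x) = Q x + c = (2, -2)
Constraint values g_i(x) = a_i^T x - b_i:
  g_1((-3, -3)) = 0
Stationarity residual: grad f(x) + sum_i lambda_i a_i = (0, 0)
  -> stationarity OK
Primal feasibility (all g_i <= 0): OK
Dual feasibility (all lambda_i >= 0): OK
Complementary slackness (lambda_i * g_i(x) = 0 for all i): OK

Verdict: yes, KKT holds.

yes


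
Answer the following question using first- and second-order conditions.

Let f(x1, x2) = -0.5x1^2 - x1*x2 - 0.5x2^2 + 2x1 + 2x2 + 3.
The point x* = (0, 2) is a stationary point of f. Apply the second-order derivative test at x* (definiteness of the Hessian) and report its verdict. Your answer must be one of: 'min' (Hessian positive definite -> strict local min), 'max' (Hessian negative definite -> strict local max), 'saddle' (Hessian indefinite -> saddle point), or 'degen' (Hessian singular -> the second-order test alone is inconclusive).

Compute the Hessian H = grad^2 f:
  H = [[-1, -1], [-1, -1]]
Verify stationarity: grad f(x*) = H x* + g = (0, 0).
Eigenvalues of H: -2, 0.
H has a zero eigenvalue (singular; negative semidefinite but not definite), so H is neither positive definite, negative definite, nor indefinite. The second-order test alone is inconclusive -> degen.
(Indeed, f is constant along the null direction of H through x*, so x* is not a strict local extremum.)

degen


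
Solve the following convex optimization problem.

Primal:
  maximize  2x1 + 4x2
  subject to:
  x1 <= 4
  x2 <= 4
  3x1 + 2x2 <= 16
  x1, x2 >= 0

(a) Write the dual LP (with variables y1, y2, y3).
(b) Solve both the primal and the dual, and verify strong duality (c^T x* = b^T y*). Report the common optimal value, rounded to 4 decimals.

The standard primal-dual pair for 'max c^T x s.t. A x <= b, x >= 0' is:
  Dual:  min b^T y  s.t.  A^T y >= c,  y >= 0.

So the dual LP is:
  minimize  4y1 + 4y2 + 16y3
  subject to:
    y1 + 3y3 >= 2
    y2 + 2y3 >= 4
    y1, y2, y3 >= 0

Solving the primal: x* = (2.6667, 4).
  primal value c^T x* = 21.3333.
Solving the dual: y* = (0, 2.6667, 0.6667).
  dual value b^T y* = 21.3333.
Strong duality: c^T x* = b^T y*. Confirmed.

21.3333


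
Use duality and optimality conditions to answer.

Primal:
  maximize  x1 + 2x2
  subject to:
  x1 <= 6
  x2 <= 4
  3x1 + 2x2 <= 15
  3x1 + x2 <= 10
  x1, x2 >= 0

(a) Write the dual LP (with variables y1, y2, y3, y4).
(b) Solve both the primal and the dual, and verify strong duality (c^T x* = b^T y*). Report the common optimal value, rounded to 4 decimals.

The standard primal-dual pair for 'max c^T x s.t. A x <= b, x >= 0' is:
  Dual:  min b^T y  s.t.  A^T y >= c,  y >= 0.

So the dual LP is:
  minimize  6y1 + 4y2 + 15y3 + 10y4
  subject to:
    y1 + 3y3 + 3y4 >= 1
    y2 + 2y3 + y4 >= 2
    y1, y2, y3, y4 >= 0

Solving the primal: x* = (2, 4).
  primal value c^T x* = 10.
Solving the dual: y* = (0, 1.6667, 0, 0.3333).
  dual value b^T y* = 10.
Strong duality: c^T x* = b^T y*. Confirmed.

10


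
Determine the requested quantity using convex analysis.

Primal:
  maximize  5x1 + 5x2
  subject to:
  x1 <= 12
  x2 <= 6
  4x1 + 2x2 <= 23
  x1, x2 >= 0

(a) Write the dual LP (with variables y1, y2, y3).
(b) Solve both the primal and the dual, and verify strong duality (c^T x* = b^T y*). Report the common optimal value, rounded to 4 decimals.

The standard primal-dual pair for 'max c^T x s.t. A x <= b, x >= 0' is:
  Dual:  min b^T y  s.t.  A^T y >= c,  y >= 0.

So the dual LP is:
  minimize  12y1 + 6y2 + 23y3
  subject to:
    y1 + 4y3 >= 5
    y2 + 2y3 >= 5
    y1, y2, y3 >= 0

Solving the primal: x* = (2.75, 6).
  primal value c^T x* = 43.75.
Solving the dual: y* = (0, 2.5, 1.25).
  dual value b^T y* = 43.75.
Strong duality: c^T x* = b^T y*. Confirmed.

43.75


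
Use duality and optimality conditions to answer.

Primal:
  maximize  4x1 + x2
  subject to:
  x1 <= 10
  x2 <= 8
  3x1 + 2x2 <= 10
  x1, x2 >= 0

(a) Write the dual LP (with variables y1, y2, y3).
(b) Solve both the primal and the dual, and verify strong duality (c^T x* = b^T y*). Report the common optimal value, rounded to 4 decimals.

The standard primal-dual pair for 'max c^T x s.t. A x <= b, x >= 0' is:
  Dual:  min b^T y  s.t.  A^T y >= c,  y >= 0.

So the dual LP is:
  minimize  10y1 + 8y2 + 10y3
  subject to:
    y1 + 3y3 >= 4
    y2 + 2y3 >= 1
    y1, y2, y3 >= 0

Solving the primal: x* = (3.3333, 0).
  primal value c^T x* = 13.3333.
Solving the dual: y* = (0, 0, 1.3333).
  dual value b^T y* = 13.3333.
Strong duality: c^T x* = b^T y*. Confirmed.

13.3333


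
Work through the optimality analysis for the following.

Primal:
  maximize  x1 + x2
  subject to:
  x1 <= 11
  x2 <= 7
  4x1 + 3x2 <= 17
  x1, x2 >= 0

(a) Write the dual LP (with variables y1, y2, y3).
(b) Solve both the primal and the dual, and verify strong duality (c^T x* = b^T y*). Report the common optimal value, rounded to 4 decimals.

The standard primal-dual pair for 'max c^T x s.t. A x <= b, x >= 0' is:
  Dual:  min b^T y  s.t.  A^T y >= c,  y >= 0.

So the dual LP is:
  minimize  11y1 + 7y2 + 17y3
  subject to:
    y1 + 4y3 >= 1
    y2 + 3y3 >= 1
    y1, y2, y3 >= 0

Solving the primal: x* = (0, 5.6667).
  primal value c^T x* = 5.6667.
Solving the dual: y* = (0, 0, 0.3333).
  dual value b^T y* = 5.6667.
Strong duality: c^T x* = b^T y*. Confirmed.

5.6667


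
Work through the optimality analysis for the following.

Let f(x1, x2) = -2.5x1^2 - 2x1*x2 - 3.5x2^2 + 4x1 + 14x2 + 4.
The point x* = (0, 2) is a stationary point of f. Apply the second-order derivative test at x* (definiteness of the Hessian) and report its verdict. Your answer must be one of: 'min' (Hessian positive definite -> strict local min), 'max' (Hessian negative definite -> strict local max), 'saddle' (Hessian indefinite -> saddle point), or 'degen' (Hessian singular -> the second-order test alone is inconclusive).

Compute the Hessian H = grad^2 f:
  H = [[-5, -2], [-2, -7]]
Verify stationarity: grad f(x*) = H x* + g = (0, 0).
Eigenvalues of H: -8.2361, -3.7639.
Both eigenvalues < 0, so H is negative definite -> x* is a strict local max.

max


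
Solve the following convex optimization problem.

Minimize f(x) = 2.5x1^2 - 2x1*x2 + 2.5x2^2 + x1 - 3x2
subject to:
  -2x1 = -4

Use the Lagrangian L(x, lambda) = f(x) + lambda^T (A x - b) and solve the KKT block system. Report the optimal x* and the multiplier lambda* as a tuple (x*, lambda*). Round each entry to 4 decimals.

Form the Lagrangian:
  L(x, lambda) = (1/2) x^T Q x + c^T x + lambda^T (A x - b)
Stationarity (grad_x L = 0): Q x + c + A^T lambda = 0.
Primal feasibility: A x = b.

This gives the KKT block system:
  [ Q   A^T ] [ x     ]   [-c ]
  [ A    0  ] [ lambda ] = [ b ]

Solving the linear system:
  x*      = (2, 1.4)
  lambda* = (4.1)
  f(x*)   = 7.1

x* = (2, 1.4), lambda* = (4.1)
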